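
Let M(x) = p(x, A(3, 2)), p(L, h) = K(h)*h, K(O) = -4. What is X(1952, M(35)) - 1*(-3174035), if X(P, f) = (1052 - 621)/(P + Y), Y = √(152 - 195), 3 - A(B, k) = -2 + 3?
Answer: 12094175581457/3810347 - 431*I*√43/3810347 ≈ 3.174e+6 - 0.00074173*I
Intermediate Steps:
A(B, k) = 2 (A(B, k) = 3 - (-2 + 3) = 3 - 1*1 = 3 - 1 = 2)
Y = I*√43 (Y = √(-43) = I*√43 ≈ 6.5574*I)
p(L, h) = -4*h
M(x) = -8 (M(x) = -4*2 = -8)
X(P, f) = 431/(P + I*√43) (X(P, f) = (1052 - 621)/(P + I*√43) = 431/(P + I*√43))
X(1952, M(35)) - 1*(-3174035) = 431/(1952 + I*√43) - 1*(-3174035) = 431/(1952 + I*√43) + 3174035 = 3174035 + 431/(1952 + I*√43)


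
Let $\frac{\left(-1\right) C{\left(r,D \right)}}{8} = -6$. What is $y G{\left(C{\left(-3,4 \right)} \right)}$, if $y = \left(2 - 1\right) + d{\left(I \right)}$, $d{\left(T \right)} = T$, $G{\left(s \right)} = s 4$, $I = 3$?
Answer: $768$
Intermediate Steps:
$C{\left(r,D \right)} = 48$ ($C{\left(r,D \right)} = \left(-8\right) \left(-6\right) = 48$)
$G{\left(s \right)} = 4 s$
$y = 4$ ($y = \left(2 - 1\right) + 3 = 1 + 3 = 4$)
$y G{\left(C{\left(-3,4 \right)} \right)} = 4 \cdot 4 \cdot 48 = 4 \cdot 192 = 768$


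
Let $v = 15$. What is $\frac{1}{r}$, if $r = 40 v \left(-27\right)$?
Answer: $- \frac{1}{16200} \approx -6.1728 \cdot 10^{-5}$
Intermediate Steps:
$r = -16200$ ($r = 40 \cdot 15 \left(-27\right) = 600 \left(-27\right) = -16200$)
$\frac{1}{r} = \frac{1}{-16200} = - \frac{1}{16200}$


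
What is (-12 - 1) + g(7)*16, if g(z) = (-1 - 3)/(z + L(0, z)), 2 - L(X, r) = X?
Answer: -181/9 ≈ -20.111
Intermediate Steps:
L(X, r) = 2 - X
g(z) = -4/(2 + z) (g(z) = (-1 - 3)/(z + (2 - 1*0)) = -4/(z + (2 + 0)) = -4/(z + 2) = -4/(2 + z))
(-12 - 1) + g(7)*16 = (-12 - 1) - 4/(2 + 7)*16 = -13 - 4/9*16 = -13 - 64/9 = -181/9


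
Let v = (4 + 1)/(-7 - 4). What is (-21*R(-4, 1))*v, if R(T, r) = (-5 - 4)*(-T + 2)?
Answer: -5670/11 ≈ -515.45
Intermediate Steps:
v = -5/11 (v = 5/(-11) = 5*(-1/11) = -5/11 ≈ -0.45455)
R(T, r) = -18 + 9*T (R(T, r) = -9*(2 - T) = -18 + 9*T)
(-21*R(-4, 1))*v = -21*(-18 + 9*(-4))*(-5/11) = -21*(-18 - 36)*(-5/11) = -21*(-54)*(-5/11) = 1134*(-5/11) = -5670/11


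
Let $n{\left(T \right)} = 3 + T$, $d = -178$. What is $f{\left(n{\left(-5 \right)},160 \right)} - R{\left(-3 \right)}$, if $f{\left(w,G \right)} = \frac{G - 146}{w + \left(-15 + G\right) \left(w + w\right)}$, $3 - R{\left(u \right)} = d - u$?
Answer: $- \frac{51805}{291} \approx -178.02$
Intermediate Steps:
$R{\left(u \right)} = 181 + u$ ($R{\left(u \right)} = 3 - \left(-178 - u\right) = 3 + \left(178 + u\right) = 181 + u$)
$f{\left(w,G \right)} = \frac{-146 + G}{w + 2 w \left(-15 + G\right)}$ ($f{\left(w,G \right)} = \frac{-146 + G}{w + \left(-15 + G\right) 2 w} = \frac{-146 + G}{w + 2 w \left(-15 + G\right)}$)
$f{\left(n{\left(-5 \right)},160 \right)} - R{\left(-3 \right)} = \frac{-146 + 160}{\left(3 - 5\right) \left(-29 + 2 \cdot 160\right)} - \left(181 - 3\right) = \frac{1}{-2} \frac{1}{-29 + 320} \cdot 14 - 178 = \left(- \frac{1}{2}\right) \frac{1}{291} \cdot 14 - 178 = - \frac{7}{291} - 178 = - \frac{51805}{291}$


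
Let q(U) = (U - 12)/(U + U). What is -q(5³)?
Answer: -113/250 ≈ -0.45200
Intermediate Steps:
q(U) = (-12 + U)/(2*U) (q(U) = (-12 + U)/((2*U)) = (-12 + U)*(1/(2*U)) = (-12 + U)/(2*U))
-q(5³) = -(-12 + 5³)/(2*(5³)) = -(-12 + 125)/(2*125) = -113/(2*125) = -1*113/250 = -113/250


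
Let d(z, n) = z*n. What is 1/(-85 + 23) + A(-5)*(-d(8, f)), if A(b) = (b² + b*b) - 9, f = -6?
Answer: 122015/62 ≈ 1968.0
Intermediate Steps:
d(z, n) = n*z
A(b) = -9 + 2*b² (A(b) = (b² + b²) - 9 = 2*b² - 9 = -9 + 2*b²)
1/(-85 + 23) + A(-5)*(-d(8, f)) = 1/(-85 + 23) + (-9 + 2*(-5)²)*(-(-6)*8) = 1/(-62) + (-9 + 2*25)*(-1*(-48)) = -1/62 + (-9 + 50)*48 = -1/62 + 41*48 = -1/62 + 1968 = 122015/62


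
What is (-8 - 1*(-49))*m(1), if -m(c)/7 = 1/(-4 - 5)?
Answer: 287/9 ≈ 31.889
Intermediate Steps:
m(c) = 7/9 (m(c) = -7/(-4 - 5) = -7/(-9) = -7*(-⅑) = 7/9)
(-8 - 1*(-49))*m(1) = (-8 - 1*(-49))*(7/9) = (-8 + 49)*(7/9) = 41*(7/9) = 287/9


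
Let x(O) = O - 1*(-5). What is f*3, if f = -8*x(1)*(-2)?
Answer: 288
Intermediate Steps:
x(O) = 5 + O (x(O) = O + 5 = 5 + O)
f = 96 (f = -8*(5 + 1)*(-2) = -8*6*(-2) = -48*(-2) = 96)
f*3 = 96*3 = 288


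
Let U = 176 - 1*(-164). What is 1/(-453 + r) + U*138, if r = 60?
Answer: 18439559/393 ≈ 46920.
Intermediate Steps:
U = 340 (U = 176 + 164 = 340)
1/(-453 + r) + U*138 = 1/(-453 + 60) + 340*138 = 1/(-393) + 46920 = -1/393 + 46920 = 18439559/393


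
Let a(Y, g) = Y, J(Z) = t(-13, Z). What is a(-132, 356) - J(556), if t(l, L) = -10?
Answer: -122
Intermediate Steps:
J(Z) = -10
a(-132, 356) - J(556) = -132 - 1*(-10) = -132 + 10 = -122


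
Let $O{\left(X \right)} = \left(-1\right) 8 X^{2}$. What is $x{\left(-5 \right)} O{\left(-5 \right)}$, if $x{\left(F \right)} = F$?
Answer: $1000$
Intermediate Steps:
$O{\left(X \right)} = - 8 X^{2}$
$x{\left(-5 \right)} O{\left(-5 \right)} = - 5 \left(- 8 \left(-5\right)^{2}\right) = - 5 \left(\left(-8\right) 25\right) = \left(-5\right) \left(-200\right) = 1000$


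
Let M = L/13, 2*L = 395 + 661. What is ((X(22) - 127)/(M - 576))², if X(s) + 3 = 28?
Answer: 48841/1345600 ≈ 0.036297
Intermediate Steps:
X(s) = 25 (X(s) = -3 + 28 = 25)
L = 528 (L = (395 + 661)/2 = (½)*1056 = 528)
M = 528/13 ≈ 40.615
((X(22) - 127)/(M - 576))² = ((25 - 127)/(528/13 - 576))² = (-102/(-6960/13))² = (-102*(-13/6960))² = (221/1160)² = 48841/1345600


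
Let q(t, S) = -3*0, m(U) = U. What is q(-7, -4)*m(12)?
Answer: 0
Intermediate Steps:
q(t, S) = 0
q(-7, -4)*m(12) = 0*12 = 0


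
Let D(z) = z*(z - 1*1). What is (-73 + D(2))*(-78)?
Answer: 5538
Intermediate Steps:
D(z) = z*(-1 + z) (D(z) = z*(z - 1) = z*(-1 + z))
(-73 + D(2))*(-78) = (-73 + 2*(-1 + 2))*(-78) = (-73 + 2*1)*(-78) = (-73 + 2)*(-78) = -71*(-78) = 5538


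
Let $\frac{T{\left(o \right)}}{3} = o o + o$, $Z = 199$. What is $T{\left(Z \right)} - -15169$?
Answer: $134569$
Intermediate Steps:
$T{\left(o \right)} = 3 o + 3 o^{2}$ ($T{\left(o \right)} = 3 \left(o o + o\right) = 3 \left(o^{2} + o\right) = 3 \left(o + o^{2}\right) = 3 o + 3 o^{2}$)
$T{\left(Z \right)} - -15169 = 3 \cdot 199 \left(1 + 199\right) - -15169 = 3 \cdot 199 \cdot 200 + 15169 = 119400 + 15169 = 134569$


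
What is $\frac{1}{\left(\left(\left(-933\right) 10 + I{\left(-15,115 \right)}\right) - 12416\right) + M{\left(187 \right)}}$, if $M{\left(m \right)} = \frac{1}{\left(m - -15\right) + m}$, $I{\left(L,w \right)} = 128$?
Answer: $- \frac{389}{8409401} \approx -4.6258 \cdot 10^{-5}$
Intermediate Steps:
$M{\left(m \right)} = \frac{1}{15 + 2 m}$ ($M{\left(m \right)} = \frac{1}{\left(m + 15\right) + m} = \frac{1}{\left(15 + m\right) + m} = \frac{1}{15 + 2 m}$)
$\frac{1}{\left(\left(\left(-933\right) 10 + I{\left(-15,115 \right)}\right) - 12416\right) + M{\left(187 \right)}} = \frac{1}{\left(\left(\left(-933\right) 10 + 128\right) - 12416\right) + \frac{1}{15 + 2 \cdot 187}} = \frac{1}{\left(\left(-9330 + 128\right) - 12416\right) + \frac{1}{15 + 374}} = \frac{1}{\left(-9202 - 12416\right) + \frac{1}{389}} = \frac{1}{-21618 + \frac{1}{389}} = \frac{1}{- \frac{8409401}{389}} = - \frac{389}{8409401}$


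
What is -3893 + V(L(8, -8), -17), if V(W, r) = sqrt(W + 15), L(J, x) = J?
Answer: -3893 + sqrt(23) ≈ -3888.2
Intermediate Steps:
V(W, r) = sqrt(15 + W)
-3893 + V(L(8, -8), -17) = -3893 + sqrt(15 + 8) = -3893 + sqrt(23)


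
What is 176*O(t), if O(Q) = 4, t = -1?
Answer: 704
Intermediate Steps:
176*O(t) = 176*4 = 704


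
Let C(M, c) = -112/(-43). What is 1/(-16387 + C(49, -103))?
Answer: -43/704529 ≈ -6.1034e-5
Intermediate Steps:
C(M, c) = 112/43 (C(M, c) = -112*(-1/43) = 112/43)
1/(-16387 + C(49, -103)) = 1/(-16387 + 112/43) = 1/(-704529/43) = -43/704529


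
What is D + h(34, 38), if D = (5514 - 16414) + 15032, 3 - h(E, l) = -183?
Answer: 4318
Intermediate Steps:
h(E, l) = 186 (h(E, l) = 3 - 1*(-183) = 3 + 183 = 186)
D = 4132 (D = -10900 + 15032 = 4132)
D + h(34, 38) = 4132 + 186 = 4318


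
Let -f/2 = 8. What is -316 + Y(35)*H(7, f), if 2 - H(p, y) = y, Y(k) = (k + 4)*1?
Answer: 386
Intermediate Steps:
f = -16 (f = -2*8 = -16)
Y(k) = 4 + k (Y(k) = (4 + k)*1 = 4 + k)
H(p, y) = 2 - y
-316 + Y(35)*H(7, f) = -316 + (4 + 35)*(2 - 1*(-16)) = -316 + 39*(2 + 16) = -316 + 39*18 = -316 + 702 = 386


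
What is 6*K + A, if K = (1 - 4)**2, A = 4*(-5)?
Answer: 34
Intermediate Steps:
A = -20
K = 9 (K = (-3)**2 = 9)
6*K + A = 6*9 - 20 = 54 - 20 = 34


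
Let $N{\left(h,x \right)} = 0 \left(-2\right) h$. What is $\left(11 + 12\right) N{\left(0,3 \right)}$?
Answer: $0$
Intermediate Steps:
$N{\left(h,x \right)} = 0$ ($N{\left(h,x \right)} = 0 h = 0$)
$\left(11 + 12\right) N{\left(0,3 \right)} = \left(11 + 12\right) 0 = 23 \cdot 0 = 0$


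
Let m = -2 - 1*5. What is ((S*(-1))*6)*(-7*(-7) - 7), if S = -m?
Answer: -1764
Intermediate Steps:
m = -7 (m = -2 - 5 = -7)
S = 7 (S = -1*(-7) = 7)
((S*(-1))*6)*(-7*(-7) - 7) = ((7*(-1))*6)*(-7*(-7) - 7) = (-7*6)*(49 - 7) = -42*42 = -1764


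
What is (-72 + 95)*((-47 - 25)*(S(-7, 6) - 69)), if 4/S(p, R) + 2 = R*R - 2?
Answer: 114057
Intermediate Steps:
S(p, R) = 4/(-4 + R²) (S(p, R) = 4/(-2 + (R*R - 2)) = 4/(-2 + (R² - 2)) = 4/(-2 + (-2 + R²)) = 4/(-4 + R²))
(-72 + 95)*((-47 - 25)*(S(-7, 6) - 69)) = (-72 + 95)*((-47 - 25)*(4/(-4 + 6²) - 69)) = 23*(-72*(4/(-4 + 36) - 69)) = 23*(-72*(4/32 - 69)) = 23*(-72*(4*(1/32) - 69)) = 23*(-72*(⅛ - 69)) = 23*(-72*(-551/8)) = 23*4959 = 114057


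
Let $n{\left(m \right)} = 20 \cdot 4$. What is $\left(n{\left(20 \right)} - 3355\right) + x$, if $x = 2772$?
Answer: $-503$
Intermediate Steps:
$n{\left(m \right)} = 80$
$\left(n{\left(20 \right)} - 3355\right) + x = \left(80 - 3355\right) + 2772 = -3275 + 2772 = -503$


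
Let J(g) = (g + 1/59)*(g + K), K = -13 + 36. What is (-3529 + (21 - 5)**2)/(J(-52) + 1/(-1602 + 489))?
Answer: -214928091/98993500 ≈ -2.1711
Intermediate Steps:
K = 23
J(g) = (23 + g)*(1/59 + g) (J(g) = (g + 1/59)*(g + 23) = (g + 1/59)*(23 + g) = (1/59 + g)*(23 + g) = (23 + g)*(1/59 + g))
(-3529 + (21 - 5)**2)/(J(-52) + 1/(-1602 + 489)) = (-3529 + (21 - 5)**2)/((23/59 + (-52)**2 + (1358/59)*(-52)) + 1/(-1602 + 489)) = (-3529 + 16**2)/((23/59 + 2704 - 70616/59) + 1/(-1113)) = (-3529 + 256)/(88943/59 - 1/1113) = -3273/98993500/65667 = -3273*65667/98993500 = -214928091/98993500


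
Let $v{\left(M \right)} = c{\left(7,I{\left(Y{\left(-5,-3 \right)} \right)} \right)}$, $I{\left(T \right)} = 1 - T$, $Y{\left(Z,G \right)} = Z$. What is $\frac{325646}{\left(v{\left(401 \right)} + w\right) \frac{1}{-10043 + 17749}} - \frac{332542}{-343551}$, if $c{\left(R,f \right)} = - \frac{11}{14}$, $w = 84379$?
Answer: $\frac{4023341393110718}{135278359515} \approx 29741.0$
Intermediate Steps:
$c{\left(R,f \right)} = - \frac{11}{14}$ ($c{\left(R,f \right)} = \left(-11\right) \frac{1}{14} = - \frac{11}{14}$)
$v{\left(M \right)} = - \frac{11}{14}$
$\frac{325646}{\left(v{\left(401 \right)} + w\right) \frac{1}{-10043 + 17749}} - \frac{332542}{-343551} = \frac{325646}{\left(- \frac{11}{14} + 84379\right) \frac{1}{-10043 + 17749}} - \frac{332542}{-343551} = \frac{325646}{\frac{1181295}{14} \cdot \frac{1}{7706}} - - \frac{332542}{343551} = \frac{325646}{\frac{1181295}{14} \cdot \frac{1}{7706}} + \frac{332542}{343551} = \frac{325646}{\frac{1181295}{107884}} + \frac{332542}{343551} = 325646 \cdot \frac{107884}{1181295} + \frac{332542}{343551} = \frac{35131993064}{1181295} + \frac{332542}{343551} = \frac{4023341393110718}{135278359515}$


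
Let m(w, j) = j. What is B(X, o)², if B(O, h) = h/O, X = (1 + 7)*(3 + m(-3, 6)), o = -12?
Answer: 1/36 ≈ 0.027778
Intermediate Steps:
X = 72 (X = (1 + 7)*(3 + 6) = 8*9 = 72)
B(X, o)² = (-12/72)² = (-12*1/72)² = (-⅙)² = 1/36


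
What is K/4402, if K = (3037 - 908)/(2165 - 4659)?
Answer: -2129/10978588 ≈ -0.00019392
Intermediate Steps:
K = -2129/2494 (K = 2129/(-2494) = 2129*(-1/2494) = -2129/2494 ≈ -0.85365)
K/4402 = -2129/2494/4402 = -2129/2494*1/4402 = -2129/10978588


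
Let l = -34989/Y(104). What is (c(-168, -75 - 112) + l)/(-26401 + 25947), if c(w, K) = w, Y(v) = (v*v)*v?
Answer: 189012141/510688256 ≈ 0.37011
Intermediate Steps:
Y(v) = v**3 (Y(v) = v**2*v = v**3)
l = -34989/1124864 (l = -34989/(104**3) = -34989/1124864 ≈ -0.031105)
(c(-168, -75 - 112) + l)/(-26401 + 25947) = (-168 - 34989/1124864)/(-26401 + 25947) = -189012141/1124864/(-454) = -189012141/1124864*(-1/454) = 189012141/510688256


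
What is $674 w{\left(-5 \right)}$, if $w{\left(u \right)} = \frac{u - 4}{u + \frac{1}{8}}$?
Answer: $\frac{16176}{13} \approx 1244.3$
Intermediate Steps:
$w{\left(u \right)} = \frac{-4 + u}{\frac{1}{8} + u}$ ($w{\left(u \right)} = \frac{-4 + u}{u + \frac{1}{8}} = \frac{-4 + u}{\frac{1}{8} + u}$)
$674 w{\left(-5 \right)} = 674 \frac{8 \left(-4 - 5\right)}{1 + 8 \left(-5\right)} = 674 \cdot 8 \frac{1}{1 - 40} \left(-9\right) = 674 \cdot 8 \frac{1}{-39} \left(-9\right) = 674 \cdot 8 \left(- \frac{1}{39}\right) \left(-9\right) = 674 \cdot \frac{24}{13} = \frac{16176}{13}$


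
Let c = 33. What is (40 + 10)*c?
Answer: 1650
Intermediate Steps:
(40 + 10)*c = (40 + 10)*33 = 50*33 = 1650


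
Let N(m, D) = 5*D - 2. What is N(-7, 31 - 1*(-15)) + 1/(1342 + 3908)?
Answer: 1197001/5250 ≈ 228.00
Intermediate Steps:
N(m, D) = -2 + 5*D
N(-7, 31 - 1*(-15)) + 1/(1342 + 3908) = (-2 + 5*(31 - 1*(-15))) + 1/(1342 + 3908) = (-2 + 5*(31 + 15)) + 1/5250 = (-2 + 5*46) + 1/5250 = (-2 + 230) + 1/5250 = 228 + 1/5250 = 1197001/5250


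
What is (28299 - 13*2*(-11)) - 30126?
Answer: -1541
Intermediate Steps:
(28299 - 13*2*(-11)) - 30126 = (28299 - 26*(-11)) - 30126 = (28299 + 286) - 30126 = 28585 - 30126 = -1541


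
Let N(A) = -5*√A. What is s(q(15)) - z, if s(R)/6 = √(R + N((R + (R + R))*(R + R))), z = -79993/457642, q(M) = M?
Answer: 79993/457642 + 6*√(15 - 75*√6) ≈ 0.17479 + 77.933*I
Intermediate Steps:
z = -79993/457642 (z = -79993*1/457642 = -79993/457642 ≈ -0.17479)
s(R) = 6*√(R - 5*√6*√(R²)) (s(R) = 6*√(R - 5*√((R + R)*(R + (R + R)))) = 6*√(R - 5*√(2*R*(R + 2*R))) = 6*√(R - 5*√(6*R²)) = 6*√(R - 5*√6*√(R²)))
s(q(15)) - z = 6*√(15 - 5*√6*√(15²)) - 1*(-79993/457642) = 6*√(15 - 5*√6*√225) + 79993/457642 = 6*√(15 - 5*√6*15) + 79993/457642 = 6*√(15 - 75*√6) + 79993/457642 = 79993/457642 + 6*√(15 - 75*√6)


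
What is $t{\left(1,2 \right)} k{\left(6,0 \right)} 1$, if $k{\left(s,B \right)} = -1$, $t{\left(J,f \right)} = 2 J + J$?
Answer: $-3$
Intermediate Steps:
$t{\left(J,f \right)} = 3 J$
$t{\left(1,2 \right)} k{\left(6,0 \right)} 1 = 3 \cdot 1 \left(-1\right) 1 = 3 \left(-1\right) 1 = \left(-3\right) 1 = -3$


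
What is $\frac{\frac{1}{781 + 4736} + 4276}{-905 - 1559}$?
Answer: $- \frac{3370099}{1941984} \approx -1.7354$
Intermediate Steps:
$\frac{\frac{1}{781 + 4736} + 4276}{-905 - 1559} = \frac{\frac{1}{5517} + 4276}{-2464} = \left(\frac{1}{5517} + 4276\right) \left(- \frac{1}{2464}\right) = \frac{23590693}{5517} \left(- \frac{1}{2464}\right) = - \frac{3370099}{1941984}$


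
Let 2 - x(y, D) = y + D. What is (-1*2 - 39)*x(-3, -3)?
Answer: -328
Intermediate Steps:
x(y, D) = 2 - D - y (x(y, D) = 2 - (y + D) = 2 - (D + y) = 2 + (-D - y) = 2 - D - y)
(-1*2 - 39)*x(-3, -3) = (-1*2 - 39)*(2 - 1*(-3) - 1*(-3)) = (-2 - 39)*(2 + 3 + 3) = -41*8 = -328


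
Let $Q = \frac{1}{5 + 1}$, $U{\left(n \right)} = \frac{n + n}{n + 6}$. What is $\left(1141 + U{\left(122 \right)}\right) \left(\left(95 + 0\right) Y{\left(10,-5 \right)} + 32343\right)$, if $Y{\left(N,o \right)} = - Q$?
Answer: $\frac{2364602933}{64} \approx 3.6947 \cdot 10^{7}$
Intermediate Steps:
$U{\left(n \right)} = \frac{2 n}{6 + n}$
$Q = \frac{1}{6} \approx 0.16667$
$Y{\left(N,o \right)} = - \frac{1}{6}$ ($Y{\left(N,o \right)} = \left(-1\right) \frac{1}{6} = - \frac{1}{6}$)
$\left(1141 + U{\left(122 \right)}\right) \left(\left(95 + 0\right) Y{\left(10,-5 \right)} + 32343\right) = \left(1141 + 2 \cdot 122 \frac{1}{6 + 122}\right) \left(\left(95 + 0\right) \left(- \frac{1}{6}\right) + 32343\right) = \left(1141 + 2 \cdot 122 \cdot \frac{1}{128}\right) \left(95 \left(- \frac{1}{6}\right) + 32343\right) = \left(1141 + 2 \cdot 122 \cdot \frac{1}{128}\right) \left(- \frac{95}{6} + 32343\right) = \left(1141 + \frac{61}{32}\right) \frac{193963}{6} = \frac{36573}{32} \cdot \frac{193963}{6} = \frac{2364602933}{64}$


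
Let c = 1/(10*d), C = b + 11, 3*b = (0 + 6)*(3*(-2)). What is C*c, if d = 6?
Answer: -1/60 ≈ -0.016667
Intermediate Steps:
b = -12 (b = ((0 + 6)*(3*(-2)))/3 = (6*(-6))/3 = (⅓)*(-36) = -12)
C = -1 (C = -12 + 11 = -1)
c = 1/60 (c = 1/(10*6) = 1/60 ≈ 0.016667)
C*c = -1*1/60 = -1/60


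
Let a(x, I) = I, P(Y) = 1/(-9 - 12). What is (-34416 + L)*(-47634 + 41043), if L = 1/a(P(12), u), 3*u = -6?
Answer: 453678303/2 ≈ 2.2684e+8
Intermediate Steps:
u = -2 (u = (⅓)*(-6) = -2)
P(Y) = -1/21 (P(Y) = 1/(-21) = -1/21)
L = -½ (L = 1/(-2) = -½ ≈ -0.50000)
(-34416 + L)*(-47634 + 41043) = (-34416 - ½)*(-47634 + 41043) = -68833/2*(-6591) = 453678303/2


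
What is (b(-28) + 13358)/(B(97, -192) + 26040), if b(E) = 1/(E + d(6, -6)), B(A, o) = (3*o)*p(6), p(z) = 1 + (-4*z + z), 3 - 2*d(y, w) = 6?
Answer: 98515/264261 ≈ 0.37279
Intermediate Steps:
d(y, w) = -3/2 (d(y, w) = 3/2 - ½*6 = 3/2 - 3 = -3/2)
p(z) = 1 - 3*z
B(A, o) = -51*o (B(A, o) = (3*o)*(1 - 3*6) = (3*o)*(1 - 18) = (3*o)*(-17) = -51*o)
b(E) = 1/(-3/2 + E) (b(E) = 1/(E - 3/2) = 1/(-3/2 + E))
(b(-28) + 13358)/(B(97, -192) + 26040) = (2/(-3 + 2*(-28)) + 13358)/(-51*(-192) + 26040) = (2/(-3 - 56) + 13358)/(9792 + 26040) = (2/(-59) + 13358)/35832 = (2*(-1/59) + 13358)*(1/35832) = (-2/59 + 13358)*(1/35832) = (788120/59)*(1/35832) = 98515/264261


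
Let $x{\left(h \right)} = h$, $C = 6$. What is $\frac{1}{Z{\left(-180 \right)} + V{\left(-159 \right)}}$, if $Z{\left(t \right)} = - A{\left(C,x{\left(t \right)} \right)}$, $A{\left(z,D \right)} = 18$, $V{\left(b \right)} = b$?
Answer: $- \frac{1}{177} \approx -0.0056497$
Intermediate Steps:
$Z{\left(t \right)} = -18$ ($Z{\left(t \right)} = \left(-1\right) 18 = -18$)
$\frac{1}{Z{\left(-180 \right)} + V{\left(-159 \right)}} = \frac{1}{-18 - 159} = \frac{1}{-177} = - \frac{1}{177}$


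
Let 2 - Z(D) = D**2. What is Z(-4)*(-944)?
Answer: 13216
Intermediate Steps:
Z(D) = 2 - D**2
Z(-4)*(-944) = (2 - 1*(-4)**2)*(-944) = (2 - 1*16)*(-944) = (2 - 16)*(-944) = -14*(-944) = 13216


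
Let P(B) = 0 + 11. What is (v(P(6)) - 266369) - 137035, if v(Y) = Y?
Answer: -403393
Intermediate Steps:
P(B) = 11
(v(P(6)) - 266369) - 137035 = (11 - 266369) - 137035 = -266358 - 137035 = -403393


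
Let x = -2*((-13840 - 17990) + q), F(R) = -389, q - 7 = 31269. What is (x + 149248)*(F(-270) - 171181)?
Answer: -25796578920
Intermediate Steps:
q = 31276 (q = 7 + 31269 = 31276)
x = 1108 (x = -2*((-13840 - 17990) + 31276) = -2*(-31830 + 31276) = -2*(-554) = 1108)
(x + 149248)*(F(-270) - 171181) = (1108 + 149248)*(-389 - 171181) = 150356*(-171570) = -25796578920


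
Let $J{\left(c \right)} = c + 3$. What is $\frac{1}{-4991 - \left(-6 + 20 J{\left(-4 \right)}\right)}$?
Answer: $- \frac{1}{4965} \approx -0.00020141$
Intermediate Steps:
$J{\left(c \right)} = 3 + c$
$\frac{1}{-4991 - \left(-6 + 20 J{\left(-4 \right)}\right)} = \frac{1}{-4991 - \left(-6 + 20 \left(3 - 4\right)\right)} = \frac{1}{-4991 + \left(6 - -20\right)} = \frac{1}{-4991 + \left(6 + 20\right)} = \frac{1}{-4991 + 26} = \frac{1}{-4965} = - \frac{1}{4965}$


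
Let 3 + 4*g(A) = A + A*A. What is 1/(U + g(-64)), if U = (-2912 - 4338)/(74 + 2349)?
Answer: 9692/9733267 ≈ 0.00099576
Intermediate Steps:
U = -7250/2423 ≈ -2.9922
g(A) = -3/4 + A/4 + A**2/4 (g(A) = -3/4 + (A + A*A)/4 = -3/4 + (A + A**2)/4 = -3/4 + (A/4 + A**2/4) = -3/4 + A/4 + A**2/4)
1/(U + g(-64)) = 1/(-7250/2423 + (-3/4 + (1/4)*(-64) + (1/4)*(-64)**2)) = 1/(-7250/2423 + (-3/4 - 16 + (1/4)*4096)) = 1/(-7250/2423 + (-3/4 - 16 + 1024)) = 1/(-7250/2423 + 4029/4) = 1/(9733267/9692) = 9692/9733267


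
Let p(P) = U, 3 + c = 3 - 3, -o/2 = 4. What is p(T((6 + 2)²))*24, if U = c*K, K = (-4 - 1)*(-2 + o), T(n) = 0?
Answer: -3600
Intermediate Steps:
o = -8 (o = -2*4 = -8)
c = -3 (c = -3 + (3 - 3) = -3 + 0 = -3)
K = 50 (K = (-4 - 1)*(-2 - 8) = -5*(-10) = 50)
U = -150 (U = -3*50 = -150)
p(P) = -150
p(T((6 + 2)²))*24 = -150*24 = -3600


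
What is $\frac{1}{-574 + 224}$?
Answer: $- \frac{1}{350} \approx -0.0028571$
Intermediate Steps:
$\frac{1}{-574 + 224} = \frac{1}{-350} = - \frac{1}{350}$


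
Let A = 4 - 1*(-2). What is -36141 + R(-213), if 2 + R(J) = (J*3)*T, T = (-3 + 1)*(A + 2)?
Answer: -25919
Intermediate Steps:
A = 6 (A = 4 + 2 = 6)
T = -16 (T = (-3 + 1)*(6 + 2) = -2*8 = -16)
R(J) = -2 - 48*J (R(J) = -2 + (J*3)*(-16) = -2 + (3*J)*(-16) = -2 - 48*J)
-36141 + R(-213) = -36141 + (-2 - 48*(-213)) = -36141 + (-2 + 10224) = -36141 + 10222 = -25919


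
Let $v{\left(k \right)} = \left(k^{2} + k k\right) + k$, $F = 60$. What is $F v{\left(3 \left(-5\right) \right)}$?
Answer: $26100$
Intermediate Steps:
$v{\left(k \right)} = k + 2 k^{2}$ ($v{\left(k \right)} = \left(k^{2} + k^{2}\right) + k = 2 k^{2} + k = k + 2 k^{2}$)
$F v{\left(3 \left(-5\right) \right)} = 60 \cdot 3 \left(-5\right) \left(1 + 2 \cdot 3 \left(-5\right)\right) = 60 \left(- 15 \left(1 + 2 \left(-15\right)\right)\right) = 60 \left(- 15 \left(1 - 30\right)\right) = 60 \left(\left(-15\right) \left(-29\right)\right) = 60 \cdot 435 = 26100$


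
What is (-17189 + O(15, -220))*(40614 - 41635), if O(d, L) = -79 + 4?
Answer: 17626544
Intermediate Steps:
O(d, L) = -75
(-17189 + O(15, -220))*(40614 - 41635) = (-17189 - 75)*(40614 - 41635) = -17264*(-1021) = 17626544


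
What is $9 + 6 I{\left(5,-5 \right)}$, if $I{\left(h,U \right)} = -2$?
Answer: $-3$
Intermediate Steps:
$9 + 6 I{\left(5,-5 \right)} = 9 + 6 \left(-2\right) = 9 - 12 = -3$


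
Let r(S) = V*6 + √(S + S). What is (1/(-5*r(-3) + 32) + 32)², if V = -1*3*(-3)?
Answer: 25*(-2313385*I + 97472*√6)/(2*(-28247*I + 1190*√6)) ≈ 1023.7 + 0.0138*I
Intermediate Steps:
V = 9 (V = -3*(-3) = 9)
r(S) = 54 + √2*√S (r(S) = 9*6 + √(S + S) = 54 + √(2*S) = 54 + √2*√S)
(1/(-5*r(-3) + 32) + 32)² = (1/(-5*(54 + √2*√(-3)) + 32) + 32)² = (1/(-5*(54 + √2*(I*√3)) + 32) + 32)² = (1/(-5*(54 + I*√6) + 32) + 32)² = (1/((-270 - 5*I*√6) + 32) + 32)² = (1/(-238 - 5*I*√6) + 32)² = (32 + 1/(-238 - 5*I*√6))²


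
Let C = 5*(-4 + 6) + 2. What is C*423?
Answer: 5076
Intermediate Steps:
C = 12 (C = 5*2 + 2 = 10 + 2 = 12)
C*423 = 12*423 = 5076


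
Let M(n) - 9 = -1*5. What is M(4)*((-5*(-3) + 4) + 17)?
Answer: 144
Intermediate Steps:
M(n) = 4 (M(n) = 9 - 1*5 = 9 - 5 = 4)
M(4)*((-5*(-3) + 4) + 17) = 4*((-5*(-3) + 4) + 17) = 4*((15 + 4) + 17) = 4*(19 + 17) = 4*36 = 144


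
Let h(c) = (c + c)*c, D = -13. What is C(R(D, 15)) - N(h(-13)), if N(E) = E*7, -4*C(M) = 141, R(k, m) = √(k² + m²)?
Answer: -9605/4 ≈ -2401.3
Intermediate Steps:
h(c) = 2*c² (h(c) = (2*c)*c = 2*c²)
C(M) = -141/4 (C(M) = -¼*141 = -141/4)
N(E) = 7*E
C(R(D, 15)) - N(h(-13)) = -141/4 - 7*2*(-13)² = -141/4 - 7*2*169 = -141/4 - 7*338 = -141/4 - 1*2366 = -141/4 - 2366 = -9605/4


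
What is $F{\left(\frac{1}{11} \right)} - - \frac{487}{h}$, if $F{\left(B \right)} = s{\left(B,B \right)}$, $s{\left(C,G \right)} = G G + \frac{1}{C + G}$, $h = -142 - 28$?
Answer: $\frac{27189}{10285} \approx 2.6436$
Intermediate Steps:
$h = -170$ ($h = -142 - 28 = -170$)
$s{\left(C,G \right)} = G^{2} + \frac{1}{C + G}$
$F{\left(B \right)} = \frac{1 + 2 B^{3}}{2 B}$ ($F{\left(B \right)} = \frac{1 + B^{3} + B B^{2}}{B + B} = \frac{1 + B^{3} + B^{3}}{2 B} = \frac{1}{2 B} \left(1 + 2 B^{3}\right) = \frac{1 + 2 B^{3}}{2 B}$)
$F{\left(\frac{1}{11} \right)} - - \frac{487}{h} = \frac{\frac{1}{2} + \left(\frac{1}{11}\right)^{3}}{\frac{1}{11}} - - \frac{487}{-170} = \frac{1}{\frac{1}{11}} \left(\frac{1}{2} + \left(\frac{1}{11}\right)^{3}\right) - \left(-487\right) \left(- \frac{1}{170}\right) = 11 \left(\frac{1}{2} + \frac{1}{1331}\right) - \frac{487}{170} = 11 \cdot \frac{1333}{2662} - \frac{487}{170} = \frac{1333}{242} - \frac{487}{170} = \frac{27189}{10285}$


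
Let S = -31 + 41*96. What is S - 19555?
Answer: -15650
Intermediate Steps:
S = 3905 (S = -31 + 3936 = 3905)
S - 19555 = 3905 - 19555 = -15650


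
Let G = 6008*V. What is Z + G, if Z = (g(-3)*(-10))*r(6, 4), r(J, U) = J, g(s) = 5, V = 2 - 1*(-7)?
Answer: 53772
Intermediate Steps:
V = 9 (V = 2 + 7 = 9)
G = 54072 (G = 6008*9 = 54072)
Z = -300 (Z = (5*(-10))*6 = -50*6 = -300)
Z + G = -300 + 54072 = 53772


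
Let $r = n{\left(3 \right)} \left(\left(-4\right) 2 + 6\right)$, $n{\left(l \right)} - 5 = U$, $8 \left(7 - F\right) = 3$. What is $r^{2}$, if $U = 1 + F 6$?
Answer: $\frac{33489}{4} \approx 8372.3$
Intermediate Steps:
$F = \frac{53}{8}$ ($F = 7 - \frac{3}{8} = \frac{53}{8} \approx 6.625$)
$U = \frac{163}{4}$ ($U = 1 + \frac{53}{8} \cdot 6 = 1 + \frac{159}{4} = \frac{163}{4} \approx 40.75$)
$n{\left(l \right)} = \frac{183}{4}$ ($n{\left(l \right)} = 5 + \frac{163}{4} = \frac{183}{4}$)
$r = - \frac{183}{2}$ ($r = \frac{183 \left(\left(-4\right) 2 + 6\right)}{4} = \frac{183 \left(-8 + 6\right)}{4} = \frac{183}{4} \left(-2\right) = - \frac{183}{2} \approx -91.5$)
$r^{2} = \left(- \frac{183}{2}\right)^{2} = \frac{33489}{4}$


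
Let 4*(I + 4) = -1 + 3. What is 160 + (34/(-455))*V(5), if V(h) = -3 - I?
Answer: 72783/455 ≈ 159.96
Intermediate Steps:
I = -7/2 (I = -4 + (-1 + 3)/4 = -4 + (¼)*2 = -4 + ½ = -7/2 ≈ -3.5000)
V(h) = ½ (V(h) = -3 - 1*(-7/2) = -3 + 7/2 = ½)
160 + (34/(-455))*V(5) = 160 + (34/(-455))*(½) = 160 + (34*(-1/455))*(½) = 160 - 34/455*½ = 160 - 17/455 = 72783/455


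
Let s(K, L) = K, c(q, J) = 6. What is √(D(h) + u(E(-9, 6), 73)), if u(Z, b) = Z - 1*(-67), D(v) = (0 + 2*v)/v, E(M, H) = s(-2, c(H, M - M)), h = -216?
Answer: √67 ≈ 8.1853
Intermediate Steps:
E(M, H) = -2
D(v) = 2 (D(v) = (2*v)/v = 2)
u(Z, b) = 67 + Z (u(Z, b) = Z + 67 = 67 + Z)
√(D(h) + u(E(-9, 6), 73)) = √(2 + (67 - 2)) = √(2 + 65) = √67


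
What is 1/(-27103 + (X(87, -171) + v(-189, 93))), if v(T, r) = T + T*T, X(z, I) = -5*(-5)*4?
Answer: 1/8529 ≈ 0.00011725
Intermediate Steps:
X(z, I) = 100 (X(z, I) = 25*4 = 100)
v(T, r) = T + T**2
1/(-27103 + (X(87, -171) + v(-189, 93))) = 1/(-27103 + (100 - 189*(1 - 189))) = 1/(-27103 + (100 - 189*(-188))) = 1/(-27103 + (100 + 35532)) = 1/(-27103 + 35632) = 1/8529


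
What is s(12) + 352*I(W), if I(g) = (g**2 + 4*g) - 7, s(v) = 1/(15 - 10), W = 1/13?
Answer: -1988631/845 ≈ -2353.4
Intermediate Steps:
W = 1/13 ≈ 0.076923
s(v) = 1/5
I(g) = -7 + g**2 + 4*g
s(12) + 352*I(W) = 1/5 + 352*(-7 + (1/13)**2 + 4*(1/13)) = 1/5 + 352*(-7 + 1/169 + 4/13) = 1/5 + 352*(-1130/169) = 1/5 - 397760/169 = -1988631/845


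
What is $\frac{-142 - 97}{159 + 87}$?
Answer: $- \frac{239}{246} \approx -0.97154$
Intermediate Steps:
$\frac{-142 - 97}{159 + 87} = - \frac{239}{246}$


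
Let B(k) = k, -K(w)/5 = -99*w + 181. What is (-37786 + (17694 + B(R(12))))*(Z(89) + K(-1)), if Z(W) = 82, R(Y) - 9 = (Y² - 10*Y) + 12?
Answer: 26421946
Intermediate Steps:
R(Y) = 21 + Y² - 10*Y (R(Y) = 9 + ((Y² - 10*Y) + 12) = 9 + (12 + Y² - 10*Y) = 21 + Y² - 10*Y)
K(w) = -905 + 495*w (K(w) = -5*(-99*w + 181) = -5*(181 - 99*w) = -905 + 495*w)
(-37786 + (17694 + B(R(12))))*(Z(89) + K(-1)) = (-37786 + (17694 + (21 + 12² - 10*12)))*(82 + (-905 + 495*(-1))) = (-37786 + (17694 + (21 + 144 - 120)))*(82 + (-905 - 495)) = (-37786 + (17694 + 45))*(82 - 1400) = (-37786 + 17739)*(-1318) = -20047*(-1318) = 26421946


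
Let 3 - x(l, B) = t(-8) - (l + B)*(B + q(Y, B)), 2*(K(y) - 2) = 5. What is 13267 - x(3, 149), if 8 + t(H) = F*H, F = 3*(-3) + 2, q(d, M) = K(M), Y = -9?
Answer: -10020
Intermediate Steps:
K(y) = 9/2 (K(y) = 2 + (½)*5 = 2 + 5/2 = 9/2)
q(d, M) = 9/2
F = -7 (F = -9 + 2 = -7)
t(H) = -8 - 7*H
x(l, B) = -45 + (9/2 + B)*(B + l) (x(l, B) = 3 - ((-8 - 7*(-8)) - (l + B)*(B + 9/2)) = 3 - ((-8 + 56) - (B + l)*(9/2 + B)) = 3 - (48 - (9/2 + B)*(B + l)) = 3 + (-48 + (9/2 + B)*(B + l)) = -45 + (9/2 + B)*(B + l))
13267 - x(3, 149) = 13267 - (-45 + 149² + (9/2)*149 + (9/2)*3 + 149*3) = 13267 - (-45 + 22201 + 1341/2 + 27/2 + 447) = 13267 - 1*23287 = 13267 - 23287 = -10020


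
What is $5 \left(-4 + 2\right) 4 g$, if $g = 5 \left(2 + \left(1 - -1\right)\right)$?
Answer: $-800$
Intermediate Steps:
$g = 20$ ($g = 5 \left(2 + \left(1 + 1\right)\right) = 5 \left(2 + 2\right) = 5 \cdot 4 = 20$)
$5 \left(-4 + 2\right) 4 g = 5 \left(-4 + 2\right) 4 \cdot 20 = 5 \left(-2\right) 4 \cdot 20 = \left(-10\right) 4 \cdot 20 = \left(-40\right) 20 = -800$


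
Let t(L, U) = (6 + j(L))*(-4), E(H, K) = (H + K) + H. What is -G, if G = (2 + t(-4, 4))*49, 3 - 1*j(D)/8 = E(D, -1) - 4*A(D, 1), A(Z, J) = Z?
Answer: -5194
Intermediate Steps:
E(H, K) = K + 2*H
j(D) = 32 + 16*D (j(D) = 24 - 8*((-1 + 2*D) - 4*D) = 24 - 8*(-1 - 2*D) = 24 + (8 + 16*D) = 32 + 16*D)
t(L, U) = -152 - 64*L (t(L, U) = (6 + (32 + 16*L))*(-4) = (38 + 16*L)*(-4) = -152 - 64*L)
G = 5194 (G = (2 + (-152 - 64*(-4)))*49 = (2 + (-152 + 256))*49 = (2 + 104)*49 = 106*49 = 5194)
-G = -1*5194 = -5194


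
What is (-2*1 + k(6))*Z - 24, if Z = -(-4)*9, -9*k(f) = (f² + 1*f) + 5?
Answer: -284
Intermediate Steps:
k(f) = -5/9 - f/9 - f²/9 (k(f) = -((f² + 1*f) + 5)/9 = -((f² + f) + 5)/9 = -((f + f²) + 5)/9 = -(5 + f + f²)/9 = -5/9 - f/9 - f²/9)
Z = 36 (Z = -4*(-9) = 36)
(-2*1 + k(6))*Z - 24 = (-2*1 + (-5/9 - ⅑*6 - ⅑*6²))*36 - 24 = (-2 + (-5/9 - ⅔ - ⅑*36))*36 - 24 = (-2 + (-5/9 - ⅔ - 4))*36 - 24 = (-2 - 47/9)*36 - 24 = -65/9*36 - 24 = -260 - 24 = -284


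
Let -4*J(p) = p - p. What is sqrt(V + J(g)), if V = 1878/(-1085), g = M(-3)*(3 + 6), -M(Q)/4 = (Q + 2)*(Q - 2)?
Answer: I*sqrt(2037630)/1085 ≈ 1.3156*I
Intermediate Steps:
M(Q) = -4*(-2 + Q)*(2 + Q) (M(Q) = -4*(Q + 2)*(Q - 2) = -4*(2 + Q)*(-2 + Q) = -4*(-2 + Q)*(2 + Q))
g = -180 (g = (16 - 4*(-3)**2)*(3 + 6) = (16 - 4*9)*9 = (16 - 36)*9 = -20*9 = -180)
J(p) = 0 (J(p) = -(p - p)/4 = -1/4*0 = 0)
V = -1878/1085 (V = 1878*(-1/1085) = -1878/1085 ≈ -1.7309)
sqrt(V + J(g)) = sqrt(-1878/1085 + 0) = sqrt(-1878/1085) = I*sqrt(2037630)/1085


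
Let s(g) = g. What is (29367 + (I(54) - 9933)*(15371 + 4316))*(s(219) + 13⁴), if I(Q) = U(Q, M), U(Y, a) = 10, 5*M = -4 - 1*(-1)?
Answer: -5621445844520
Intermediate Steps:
M = -⅗ (M = (-4 - 1*(-1))/5 = (-4 + 1)/5 = (⅕)*(-3) = -⅗ ≈ -0.60000)
I(Q) = 10
(29367 + (I(54) - 9933)*(15371 + 4316))*(s(219) + 13⁴) = (29367 + (10 - 9933)*(15371 + 4316))*(219 + 13⁴) = (29367 - 9923*19687)*(219 + 28561) = (29367 - 195354101)*28780 = -195324734*28780 = -5621445844520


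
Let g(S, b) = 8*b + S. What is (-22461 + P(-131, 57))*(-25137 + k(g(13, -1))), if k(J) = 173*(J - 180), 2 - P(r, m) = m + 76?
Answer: 1251867904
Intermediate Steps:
g(S, b) = S + 8*b
P(r, m) = -74 - m (P(r, m) = 2 - (m + 76) = 2 - (76 + m) = 2 + (-76 - m) = -74 - m)
k(J) = -31140 + 173*J (k(J) = 173*(-180 + J) = -31140 + 173*J)
(-22461 + P(-131, 57))*(-25137 + k(g(13, -1))) = (-22461 + (-74 - 1*57))*(-25137 + (-31140 + 173*(13 + 8*(-1)))) = (-22461 + (-74 - 57))*(-25137 + (-31140 + 173*(13 - 8))) = (-22461 - 131)*(-25137 + (-31140 + 173*5)) = -22592*(-25137 + (-31140 + 865)) = -22592*(-25137 - 30275) = -22592*(-55412) = 1251867904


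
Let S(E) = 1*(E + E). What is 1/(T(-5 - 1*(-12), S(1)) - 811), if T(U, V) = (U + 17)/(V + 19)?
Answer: -7/5669 ≈ -0.0012348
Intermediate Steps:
S(E) = 2*E (S(E) = 1*(2*E) = 2*E)
T(U, V) = (17 + U)/(19 + V)
1/(T(-5 - 1*(-12), S(1)) - 811) = 1/((17 + (-5 - 1*(-12)))/(19 + 2*1) - 811) = 1/((17 + (-5 + 12))/(19 + 2) - 811) = 1/((17 + 7)/21 - 811) = 1/((1/21)*24 - 811) = 1/(8/7 - 811) = 1/(-5669/7) = -7/5669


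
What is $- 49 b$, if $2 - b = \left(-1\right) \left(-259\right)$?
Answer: $12593$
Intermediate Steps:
$b = -257$ ($b = 2 - \left(-1\right) \left(-259\right) = 2 - 259 = -257$)
$- 49 b = \left(-49\right) \left(-257\right) = 12593$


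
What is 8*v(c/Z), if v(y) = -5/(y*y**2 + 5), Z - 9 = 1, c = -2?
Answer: -625/78 ≈ -8.0128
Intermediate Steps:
Z = 10 (Z = 9 + 1 = 10)
v(y) = -5/(5 + y**3) (v(y) = -5/(y**3 + 5) = -5/(5 + y**3))
8*v(c/Z) = 8*(-5/(5 + (-2/10)**3)) = 8*(-5/(5 + (-2*1/10)**3)) = 8*(-5/(5 + (-1/5)**3)) = 8*(-5/(5 - 1/125)) = 8*(-5/624/125) = 8*(-5*125/624) = 8*(-625/624) = -625/78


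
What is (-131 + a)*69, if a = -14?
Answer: -10005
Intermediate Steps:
(-131 + a)*69 = (-131 - 14)*69 = -145*69 = -10005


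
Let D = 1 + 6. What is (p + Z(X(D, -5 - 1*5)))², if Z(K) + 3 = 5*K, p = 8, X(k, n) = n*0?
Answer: 25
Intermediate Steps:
D = 7
X(k, n) = 0
Z(K) = -3 + 5*K
(p + Z(X(D, -5 - 1*5)))² = (8 + (-3 + 5*0))² = (8 + (-3 + 0))² = (8 - 3)² = 5² = 25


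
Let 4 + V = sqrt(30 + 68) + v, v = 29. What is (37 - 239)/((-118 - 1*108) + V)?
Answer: 40602/40303 + 1414*sqrt(2)/40303 ≈ 1.0570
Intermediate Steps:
V = 25 + 7*sqrt(2) (V = -4 + (sqrt(30 + 68) + 29) = -4 + (sqrt(98) + 29) = -4 + (7*sqrt(2) + 29) = -4 + (29 + 7*sqrt(2)) = 25 + 7*sqrt(2) ≈ 34.899)
(37 - 239)/((-118 - 1*108) + V) = (37 - 239)/((-118 - 1*108) + (25 + 7*sqrt(2))) = -202/((-118 - 108) + (25 + 7*sqrt(2))) = -202/(-226 + (25 + 7*sqrt(2))) = -202/(-201 + 7*sqrt(2))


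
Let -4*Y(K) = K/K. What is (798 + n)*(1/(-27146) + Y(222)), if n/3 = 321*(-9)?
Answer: 106821675/54292 ≈ 1967.5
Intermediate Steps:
Y(K) = -¼ (Y(K) = -K/(4*K) = -¼*1 = -¼)
n = -8667 (n = 3*(321*(-9)) = 3*(-2889) = -8667)
(798 + n)*(1/(-27146) + Y(222)) = (798 - 8667)*(1/(-27146) - ¼) = -7869*(-1/27146 - ¼) = -7869*(-13575/54292) = 106821675/54292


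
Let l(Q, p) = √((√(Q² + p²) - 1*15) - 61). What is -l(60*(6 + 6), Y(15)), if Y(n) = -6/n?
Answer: -√(-1900 + 10*√3240001)/5 ≈ -25.377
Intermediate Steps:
l(Q, p) = √(-76 + √(Q² + p²)) (l(Q, p) = √((√(Q² + p²) - 15) - 61) = √((-15 + √(Q² + p²)) - 61) = √(-76 + √(Q² + p²)))
-l(60*(6 + 6), Y(15)) = -√(-76 + √((60*(6 + 6))² + (-6/15)²)) = -√(-76 + √((60*12)² + (-6*1/15)²)) = -√(-76 + √(720² + (-⅖)²)) = -√(-76 + √(518400 + 4/25)) = -√(-76 + √(12960004/25)) = -√(-76 + 2*√3240001/5)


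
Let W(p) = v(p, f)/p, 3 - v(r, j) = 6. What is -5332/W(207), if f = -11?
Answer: 367908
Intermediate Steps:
v(r, j) = -3 (v(r, j) = 3 - 1*6 = 3 - 6 = -3)
W(p) = -3/p
-5332/W(207) = -5332/((-3/207)) = -5332/((-3*1/207)) = -5332/(-1/69) = -5332*(-69) = 367908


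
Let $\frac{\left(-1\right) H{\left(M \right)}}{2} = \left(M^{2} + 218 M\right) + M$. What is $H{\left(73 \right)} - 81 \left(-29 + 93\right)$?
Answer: $-47816$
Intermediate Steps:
$H{\left(M \right)} = - 438 M - 2 M^{2}$ ($H{\left(M \right)} = - 2 \left(\left(M^{2} + 218 M\right) + M\right) = - 2 \left(M^{2} + 219 M\right) = - 438 M - 2 M^{2}$)
$H{\left(73 \right)} - 81 \left(-29 + 93\right) = \left(-2\right) 73 \left(219 + 73\right) - 81 \left(-29 + 93\right) = \left(-2\right) 73 \cdot 292 - 5184 = -42632 - 5184 = -47816$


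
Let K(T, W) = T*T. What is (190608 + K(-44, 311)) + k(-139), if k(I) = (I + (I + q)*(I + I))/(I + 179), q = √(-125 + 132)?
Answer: 7740263/40 - 139*√7/20 ≈ 1.9349e+5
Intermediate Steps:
K(T, W) = T²
q = √7 ≈ 2.6458
k(I) = (I + 2*I*(I + √7))/(179 + I) (k(I) = (I + (I + √7)*(I + I))/(I + 179) = (I + (I + √7)*(2*I))/(179 + I) = (I + 2*I*(I + √7))/(179 + I))
(190608 + K(-44, 311)) + k(-139) = (190608 + (-44)²) - 139*(1 + 2*(-139) + 2*√7)/(179 - 139) = (190608 + 1936) - 139*(1 - 278 + 2*√7)/40 = 192544 - 139*1/40*(-277 + 2*√7) = 192544 + (38503/40 - 139*√7/20) = 7740263/40 - 139*√7/20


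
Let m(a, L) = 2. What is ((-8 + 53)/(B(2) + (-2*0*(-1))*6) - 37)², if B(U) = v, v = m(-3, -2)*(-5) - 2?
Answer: 26569/16 ≈ 1660.6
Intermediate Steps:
v = -12 (v = 2*(-5) - 2 = -10 - 2 = -12)
B(U) = -12
((-8 + 53)/(B(2) + (-2*0*(-1))*6) - 37)² = ((-8 + 53)/(-12 + (-2*0*(-1))*6) - 37)² = (45/(-12 + (0*(-1))*6) - 37)² = (45/(-12 + 0*6) - 37)² = (45/(-12 + 0) - 37)² = (45/(-12) - 37)² = (45*(-1/12) - 37)² = (-15/4 - 37)² = (-163/4)² = 26569/16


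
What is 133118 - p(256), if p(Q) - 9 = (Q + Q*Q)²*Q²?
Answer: -283678294800395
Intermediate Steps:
p(Q) = 9 + Q²*(Q + Q²)² (p(Q) = 9 + (Q + Q*Q)²*Q² = 9 + (Q + Q²)²*Q² = 9 + Q²*(Q + Q²)²)
133118 - p(256) = 133118 - (9 + 256⁴*(1 + 256)²) = 133118 - (9 + 4294967296*257²) = 133118 - (9 + 4294967296*66049) = 133118 - (9 + 283678294933504) = 133118 - 1*283678294933513 = 133118 - 283678294933513 = -283678294800395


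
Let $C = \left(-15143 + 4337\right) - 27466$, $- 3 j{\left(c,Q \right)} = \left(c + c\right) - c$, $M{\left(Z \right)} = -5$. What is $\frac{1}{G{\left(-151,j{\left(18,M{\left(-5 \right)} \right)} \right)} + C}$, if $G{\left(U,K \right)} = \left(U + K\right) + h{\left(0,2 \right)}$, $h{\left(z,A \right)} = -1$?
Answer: $- \frac{1}{38430} \approx -2.6021 \cdot 10^{-5}$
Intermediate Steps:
$j{\left(c,Q \right)} = - \frac{c}{3}$ ($j{\left(c,Q \right)} = - \frac{\left(c + c\right) - c}{3} = - \frac{2 c - c}{3} = - \frac{c}{3}$)
$C = -38272$ ($C = -10806 - 27466 = -38272$)
$G{\left(U,K \right)} = -1 + K + U$ ($G{\left(U,K \right)} = \left(U + K\right) - 1 = \left(K + U\right) - 1 = -1 + K + U$)
$\frac{1}{G{\left(-151,j{\left(18,M{\left(-5 \right)} \right)} \right)} + C} = \frac{1}{\left(-1 - 6 - 151\right) - 38272} = \frac{1}{-158 - 38272} = \frac{1}{-38430} = - \frac{1}{38430}$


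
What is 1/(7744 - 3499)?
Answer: 1/4245 ≈ 0.00023557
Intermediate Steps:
1/(7744 - 3499) = 1/4245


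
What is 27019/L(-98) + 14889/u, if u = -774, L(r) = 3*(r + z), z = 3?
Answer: -2795119/24510 ≈ -114.04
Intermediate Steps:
L(r) = 9 + 3*r (L(r) = 3*(r + 3) = 3*(3 + r) = 9 + 3*r)
27019/L(-98) + 14889/u = 27019/(9 + 3*(-98)) + 14889/(-774) = 27019/(9 - 294) + 14889*(-1/774) = 27019/(-285) - 4963/258 = 27019*(-1/285) - 4963/258 = -27019/285 - 4963/258 = -2795119/24510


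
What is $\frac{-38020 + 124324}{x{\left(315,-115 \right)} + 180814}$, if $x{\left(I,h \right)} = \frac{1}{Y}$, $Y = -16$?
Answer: $\frac{460288}{964341} \approx 0.47731$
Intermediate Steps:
$x{\left(I,h \right)} = - \frac{1}{16}$ ($x{\left(I,h \right)} = \frac{1}{-16} = - \frac{1}{16}$)
$\frac{-38020 + 124324}{x{\left(315,-115 \right)} + 180814} = \frac{-38020 + 124324}{- \frac{1}{16} + 180814} = \frac{86304}{\frac{2893023}{16}} = 86304 \cdot \frac{16}{2893023} = \frac{460288}{964341}$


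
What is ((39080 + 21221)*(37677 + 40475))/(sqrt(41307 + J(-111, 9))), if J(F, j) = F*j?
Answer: 2356321876*sqrt(10077)/10077 ≈ 2.3473e+7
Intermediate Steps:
((39080 + 21221)*(37677 + 40475))/(sqrt(41307 + J(-111, 9))) = ((39080 + 21221)*(37677 + 40475))/(sqrt(41307 - 111*9)) = (60301*78152)/(sqrt(41307 - 999)) = 4712643752/(sqrt(40308)) = 4712643752/((2*sqrt(10077))) = 4712643752*(sqrt(10077)/20154) = 2356321876*sqrt(10077)/10077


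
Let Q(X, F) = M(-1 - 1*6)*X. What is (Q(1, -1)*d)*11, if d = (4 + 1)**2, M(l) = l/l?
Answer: 275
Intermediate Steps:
M(l) = 1
d = 25 (d = 5**2 = 25)
Q(X, F) = X (Q(X, F) = 1*X = X)
(Q(1, -1)*d)*11 = (1*25)*11 = 25*11 = 275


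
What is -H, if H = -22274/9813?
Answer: 22274/9813 ≈ 2.2698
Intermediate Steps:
H = -22274/9813 (H = -22274*1/9813 = -22274/9813 ≈ -2.2698)
-H = -1*(-22274/9813) = 22274/9813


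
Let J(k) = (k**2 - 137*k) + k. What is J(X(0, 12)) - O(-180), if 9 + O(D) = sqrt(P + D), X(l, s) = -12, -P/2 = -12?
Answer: 1785 - 2*I*sqrt(39) ≈ 1785.0 - 12.49*I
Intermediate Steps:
P = 24 (P = -2*(-12) = 24)
O(D) = -9 + sqrt(24 + D)
J(k) = k**2 - 136*k
J(X(0, 12)) - O(-180) = -12*(-136 - 12) - (-9 + sqrt(24 - 180)) = -12*(-148) - (-9 + sqrt(-156)) = 1776 - (-9 + 2*I*sqrt(39)) = 1776 + (9 - 2*I*sqrt(39)) = 1785 - 2*I*sqrt(39)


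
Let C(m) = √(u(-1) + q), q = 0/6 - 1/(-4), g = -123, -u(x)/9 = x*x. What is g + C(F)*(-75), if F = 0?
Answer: -123 - 75*I*√35/2 ≈ -123.0 - 221.85*I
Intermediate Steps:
u(x) = -9*x² (u(x) = -9*x*x = -9*x²)
q = ¼ (q = 0*(⅙) - 1*(-¼) = 0 + ¼ = ¼ ≈ 0.25000)
C(m) = I*√35/2 (C(m) = √(-9*(-1)² + ¼) = √(-9*1 + ¼) = √(-9 + ¼) = √(-35/4) = I*√35/2)
g + C(F)*(-75) = -123 + (I*√35/2)*(-75) = -123 - 75*I*√35/2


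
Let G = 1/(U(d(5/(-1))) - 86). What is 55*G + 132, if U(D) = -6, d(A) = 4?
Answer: 12089/92 ≈ 131.40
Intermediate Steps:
G = -1/92 (G = 1/(-6 - 86) = 1/(-92) = -1/92 ≈ -0.010870)
55*G + 132 = 55*(-1/92) + 132 = -55/92 + 132 = 12089/92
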